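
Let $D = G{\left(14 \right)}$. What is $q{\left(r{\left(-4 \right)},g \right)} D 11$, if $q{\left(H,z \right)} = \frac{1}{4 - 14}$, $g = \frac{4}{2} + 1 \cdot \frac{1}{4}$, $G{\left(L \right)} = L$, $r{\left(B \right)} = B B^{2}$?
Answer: $- \frac{77}{5} \approx -15.4$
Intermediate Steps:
$r{\left(B \right)} = B^{3}$
$D = 14$
$g = \frac{9}{4}$ ($g = 4 \cdot \frac{1}{2} + 1 \cdot \frac{1}{4} = 2 + \frac{1}{4} = \frac{9}{4} \approx 2.25$)
$q{\left(H,z \right)} = - \frac{1}{10}$ ($q{\left(H,z \right)} = \frac{1}{-10} = - \frac{1}{10}$)
$q{\left(r{\left(-4 \right)},g \right)} D 11 = \left(- \frac{1}{10}\right) 14 \cdot 11 = \left(- \frac{7}{5}\right) 11 = - \frac{77}{5}$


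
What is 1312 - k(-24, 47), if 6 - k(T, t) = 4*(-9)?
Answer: 1270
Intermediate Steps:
k(T, t) = 42 (k(T, t) = 6 - 4*(-9) = 6 - 1*(-36) = 6 + 36 = 42)
1312 - k(-24, 47) = 1312 - 1*42 = 1312 - 42 = 1270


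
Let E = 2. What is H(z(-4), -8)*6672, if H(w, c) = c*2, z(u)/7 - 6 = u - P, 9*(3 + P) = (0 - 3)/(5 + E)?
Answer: -106752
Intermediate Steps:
P = -64/21 (P = -3 + ((0 - 3)/(5 + 2))/9 = -3 + (-3/7)/9 = -3 + (-3*⅐)/9 = -3 + (⅑)*(-3/7) = -3 - 1/21 = -64/21 ≈ -3.0476)
z(u) = 190/3 + 7*u (z(u) = 42 + 7*(u - 1*(-64/21)) = 42 + 7*(u + 64/21) = 42 + 7*(64/21 + u) = 42 + (64/3 + 7*u) = 190/3 + 7*u)
H(w, c) = 2*c
H(z(-4), -8)*6672 = (2*(-8))*6672 = -16*6672 = -106752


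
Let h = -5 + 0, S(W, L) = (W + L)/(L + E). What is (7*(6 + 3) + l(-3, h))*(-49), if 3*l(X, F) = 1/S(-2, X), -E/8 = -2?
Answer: -45668/15 ≈ -3044.5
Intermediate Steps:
E = 16 (E = -8*(-2) = 16)
S(W, L) = (L + W)/(16 + L) (S(W, L) = (W + L)/(L + 16) = (L + W)/(16 + L))
h = -5
l(X, F) = (16 + X)/(3*(-2 + X)) (l(X, F) = 1/(3*(((X - 2)/(16 + X)))) = 1/(3*(((-2 + X)/(16 + X)))) = ((16 + X)/(-2 + X))/3 = (16 + X)/(3*(-2 + X)))
(7*(6 + 3) + l(-3, h))*(-49) = (7*(6 + 3) + (16 - 3)/(3*(-2 - 3)))*(-49) = (7*9 + (⅓)*13/(-5))*(-49) = (63 + (⅓)*(-⅕)*13)*(-49) = (63 - 13/15)*(-49) = (932/15)*(-49) = -45668/15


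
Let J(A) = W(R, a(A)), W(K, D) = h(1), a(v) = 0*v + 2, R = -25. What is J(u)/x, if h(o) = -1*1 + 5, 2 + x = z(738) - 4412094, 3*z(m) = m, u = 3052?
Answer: -2/2205925 ≈ -9.0665e-7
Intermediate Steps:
z(m) = m/3
a(v) = 2 (a(v) = 0 + 2 = 2)
x = -4411850 (x = -2 + ((⅓)*738 - 4412094) = -2 + (246 - 4412094) = -2 - 4411848 = -4411850)
h(o) = 4 (h(o) = -1 + 5 = 4)
W(K, D) = 4
J(A) = 4
J(u)/x = 4/(-4411850) = 4*(-1/4411850) = -2/2205925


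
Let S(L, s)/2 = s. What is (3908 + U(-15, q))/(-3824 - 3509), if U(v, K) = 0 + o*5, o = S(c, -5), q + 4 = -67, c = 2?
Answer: -3858/7333 ≈ -0.52611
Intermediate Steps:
S(L, s) = 2*s
q = -71 (q = -4 - 67 = -71)
o = -10 (o = 2*(-5) = -10)
U(v, K) = -50 (U(v, K) = 0 - 10*5 = 0 - 50 = -50)
(3908 + U(-15, q))/(-3824 - 3509) = (3908 - 50)/(-3824 - 3509) = 3858/(-7333) = 3858*(-1/7333) = -3858/7333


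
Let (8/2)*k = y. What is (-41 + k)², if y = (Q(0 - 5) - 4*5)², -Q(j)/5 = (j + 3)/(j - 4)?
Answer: 32535616/6561 ≈ 4958.9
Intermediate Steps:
Q(j) = -5*(3 + j)/(-4 + j) (Q(j) = -5*(j + 3)/(j - 4) = -5*(3 + j)/(-4 + j))
y = 36100/81 (y = (5*(-3 - (0 - 5))/(-4 + (0 - 5)) - 4*5)² = (5*(-3 - 1*(-5))/(-4 - 5) - 20)² = (5*(-3 + 5)/(-9) - 20)² = (5*(-⅑)*2 - 20)² = (-10/9 - 20)² = (-190/9)² = 36100/81 ≈ 445.68)
k = 9025/81 (k = (¼)*(36100/81) = 9025/81 ≈ 111.42)
(-41 + k)² = (-41 + 9025/81)² = (5704/81)² = 32535616/6561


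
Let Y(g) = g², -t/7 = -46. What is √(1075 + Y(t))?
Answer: √104759 ≈ 323.67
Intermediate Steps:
t = 322 (t = -7*(-46) = 322)
√(1075 + Y(t)) = √(1075 + 322²) = √(1075 + 103684) = √104759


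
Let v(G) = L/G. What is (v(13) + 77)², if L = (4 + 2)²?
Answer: 1075369/169 ≈ 6363.1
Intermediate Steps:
L = 36 (L = 6² = 36)
v(G) = 36/G
(v(13) + 77)² = (36/13 + 77)² = (1037/13)² = 1075369/169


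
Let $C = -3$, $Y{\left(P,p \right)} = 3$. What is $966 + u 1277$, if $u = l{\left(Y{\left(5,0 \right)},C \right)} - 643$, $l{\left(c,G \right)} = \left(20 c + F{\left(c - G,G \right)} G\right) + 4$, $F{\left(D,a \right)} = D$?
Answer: $-761403$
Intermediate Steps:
$l{\left(c,G \right)} = 4 + 20 c + G \left(c - G\right)$ ($l{\left(c,G \right)} = \left(20 c + \left(c - G\right) G\right) + 4 = \left(20 c + G \left(c - G\right)\right) + 4 = 4 + 20 c + G \left(c - G\right)$)
$u = -597$ ($u = \left(4 + 20 \cdot 3 - - 3 \left(-3 - 3\right)\right) - 643 = \left(4 + 60 - - 3 \left(-3 - 3\right)\right) - 643 = \left(4 + 60 - \left(-3\right) \left(-6\right)\right) - 643 = \left(4 + 60 - 18\right) - 643 = 46 - 643 = -597$)
$966 + u 1277 = 966 - 762369 = -761403$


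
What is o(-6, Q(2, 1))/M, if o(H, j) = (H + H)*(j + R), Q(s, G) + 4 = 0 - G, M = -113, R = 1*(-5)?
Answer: -120/113 ≈ -1.0619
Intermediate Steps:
R = -5
Q(s, G) = -4 - G (Q(s, G) = -4 + (0 - G) = -4 - G)
o(H, j) = 2*H*(-5 + j) (o(H, j) = (H + H)*(j - 5) = (2*H)*(-5 + j) = 2*H*(-5 + j))
o(-6, Q(2, 1))/M = (2*(-6)*(-5 + (-4 - 1*1)))/(-113) = (2*(-6)*(-5 + (-4 - 1)))*(-1/113) = (2*(-6)*(-5 - 5))*(-1/113) = (2*(-6)*(-10))*(-1/113) = 120*(-1/113) = -120/113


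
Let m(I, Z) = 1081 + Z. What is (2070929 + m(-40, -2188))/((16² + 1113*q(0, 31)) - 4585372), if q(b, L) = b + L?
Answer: -2069822/4550613 ≈ -0.45484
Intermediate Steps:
q(b, L) = L + b
(2070929 + m(-40, -2188))/((16² + 1113*q(0, 31)) - 4585372) = (2070929 + (1081 - 2188))/((16² + 1113*(31 + 0)) - 4585372) = (2070929 - 1107)/((256 + 1113*31) - 4585372) = 2069822/((256 + 34503) - 4585372) = 2069822/(34759 - 4585372) = 2069822/(-4550613) = 2069822*(-1/4550613) = -2069822/4550613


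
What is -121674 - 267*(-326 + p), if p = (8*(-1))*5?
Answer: -23952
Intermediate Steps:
p = -40 (p = -8*5 = -40)
-121674 - 267*(-326 + p) = -121674 - 267*(-326 - 40) = -121674 - 267*(-366) = -121674 + 97722 = -23952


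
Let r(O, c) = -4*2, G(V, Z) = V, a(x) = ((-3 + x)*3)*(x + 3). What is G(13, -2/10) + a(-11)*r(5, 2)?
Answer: -2675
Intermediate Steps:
a(x) = (-9 + 3*x)*(3 + x)
r(O, c) = -8
G(13, -2/10) + a(-11)*r(5, 2) = 13 + (-27 + 3*(-11)**2)*(-8) = 13 + (-27 + 3*121)*(-8) = 13 + (-27 + 363)*(-8) = 13 + 336*(-8) = 13 - 2688 = -2675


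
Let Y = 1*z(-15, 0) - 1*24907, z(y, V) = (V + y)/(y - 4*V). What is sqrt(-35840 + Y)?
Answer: I*sqrt(60746) ≈ 246.47*I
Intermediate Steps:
z(y, V) = (V + y)/(y - 4*V)
Y = -24906 (Y = 1*((0 - 15)/(-15 - 4*0)) - 1*24907 = 1*(-15/(-15 + 0)) - 24907 = 1*(-15/(-15)) - 24907 = 1*(-1/15*(-15)) - 24907 = 1*1 - 24907 = 1 - 24907 = -24906)
sqrt(-35840 + Y) = sqrt(-35840 - 24906) = sqrt(-60746) = I*sqrt(60746)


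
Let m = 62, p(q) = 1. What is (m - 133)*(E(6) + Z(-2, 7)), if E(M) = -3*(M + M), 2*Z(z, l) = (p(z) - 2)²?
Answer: 5041/2 ≈ 2520.5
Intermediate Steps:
Z(z, l) = ½ (Z(z, l) = (1 - 2)²/2 = (½)*(-1)² = (½)*1 = ½)
E(M) = -6*M
(m - 133)*(E(6) + Z(-2, 7)) = (62 - 133)*(-6*6 + ½) = -71*(-36 + ½) = -71*(-71/2) = 5041/2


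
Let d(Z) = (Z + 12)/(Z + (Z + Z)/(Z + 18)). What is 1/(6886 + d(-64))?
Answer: 352/2424171 ≈ 0.00014520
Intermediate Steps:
d(Z) = (12 + Z)/(Z + 2*Z/(18 + Z)) (d(Z) = (12 + Z)/(Z + (2*Z)/(18 + Z)) = (12 + Z)/(Z + 2*Z/(18 + Z)))
1/(6886 + d(-64)) = 1/(6886 + (216 + (-64)**2 + 30*(-64))/((-64)*(20 - 64))) = 1/(6886 - 1/64*(216 + 4096 - 1920)/(-44)) = 1/(6886 - 1/64*(-1/44)*2392) = 1/(6886 + 299/352) = 1/(2424171/352) = 352/2424171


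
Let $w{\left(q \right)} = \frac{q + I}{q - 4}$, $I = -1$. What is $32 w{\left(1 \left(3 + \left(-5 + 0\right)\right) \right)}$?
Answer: $16$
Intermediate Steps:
$w{\left(q \right)} = \frac{-1 + q}{-4 + q}$ ($w{\left(q \right)} = \frac{q - 1}{q - 4} = \frac{-1 + q}{-4 + q}$)
$32 w{\left(1 \left(3 + \left(-5 + 0\right)\right) \right)} = 32 \frac{-1 + 1 \left(3 + \left(-5 + 0\right)\right)}{-4 + 1 \left(3 + \left(-5 + 0\right)\right)} = 32 \frac{-1 + 1 \left(3 - 5\right)}{-4 + 1 \left(3 - 5\right)} = 32 \frac{-1 + 1 \left(-2\right)}{-4 + 1 \left(-2\right)} = 32 \frac{-1 - 2}{-4 - 2} = 32 \frac{1}{-6} \left(-3\right) = 32 \left(\left(- \frac{1}{6}\right) \left(-3\right)\right) = 32 \cdot \frac{1}{2} = 16$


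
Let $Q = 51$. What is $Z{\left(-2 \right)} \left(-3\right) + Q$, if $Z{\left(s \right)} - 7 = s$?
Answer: $36$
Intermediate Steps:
$Z{\left(s \right)} = 7 + s$
$Z{\left(-2 \right)} \left(-3\right) + Q = \left(7 - 2\right) \left(-3\right) + 51 = 5 \left(-3\right) + 51 = -15 + 51 = 36$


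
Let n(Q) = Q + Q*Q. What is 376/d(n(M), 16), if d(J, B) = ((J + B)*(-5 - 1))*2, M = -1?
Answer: -47/24 ≈ -1.9583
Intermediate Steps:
n(Q) = Q + Q²
d(J, B) = -12*B - 12*J (d(J, B) = ((B + J)*(-6))*2 = (-6*B - 6*J)*2 = -12*B - 12*J)
376/d(n(M), 16) = 376/(-12*16 - (-12)*(1 - 1)) = 376/(-192 - (-12)*0) = 376/(-192 - 12*0) = 376/(-192 + 0) = 376/(-192) = 376*(-1/192) = -47/24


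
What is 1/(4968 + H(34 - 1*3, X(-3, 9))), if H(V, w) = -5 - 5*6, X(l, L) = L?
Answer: 1/4933 ≈ 0.00020272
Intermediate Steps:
H(V, w) = -35 (H(V, w) = -5 - 30 = -35)
1/(4968 + H(34 - 1*3, X(-3, 9))) = 1/(4968 - 35) = 1/4933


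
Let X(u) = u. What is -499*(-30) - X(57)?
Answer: 14913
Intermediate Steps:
-499*(-30) - X(57) = -499*(-30) - 1*57 = 14970 - 57 = 14913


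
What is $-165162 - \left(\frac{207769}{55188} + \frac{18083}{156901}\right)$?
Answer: $- \frac{1430180007635329}{8659052388} \approx -1.6517 \cdot 10^{5}$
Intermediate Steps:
$-165162 - \left(\frac{207769}{55188} + \frac{18083}{156901}\right) = -165162 - \frac{33597128473}{8659052388} = - \frac{1430180007635329}{8659052388}$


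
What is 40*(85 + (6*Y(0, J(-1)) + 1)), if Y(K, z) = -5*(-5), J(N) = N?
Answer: 9440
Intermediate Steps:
Y(K, z) = 25
40*(85 + (6*Y(0, J(-1)) + 1)) = 40*(85 + (6*25 + 1)) = 40*(85 + (150 + 1)) = 40*(85 + 151) = 40*236 = 9440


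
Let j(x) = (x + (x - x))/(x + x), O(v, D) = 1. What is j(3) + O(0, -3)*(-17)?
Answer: -33/2 ≈ -16.500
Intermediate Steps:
j(x) = 1/2 (j(x) = (x + 0)/((2*x)) = x*(1/(2*x)) = 1/2)
j(3) + O(0, -3)*(-17) = 1/2 + 1*(-17) = 1/2 - 17 = -33/2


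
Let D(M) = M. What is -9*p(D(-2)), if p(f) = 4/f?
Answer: 18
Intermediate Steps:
-9*p(D(-2)) = -36/(-2) = -36*(-1)/2 = -9*(-2) = 18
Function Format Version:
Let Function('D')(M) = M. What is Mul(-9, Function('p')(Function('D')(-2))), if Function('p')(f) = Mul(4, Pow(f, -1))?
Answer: 18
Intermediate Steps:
Mul(-9, Function('p')(Function('D')(-2))) = Mul(-9, Mul(4, Pow(-2, -1))) = Mul(-9, Mul(4, Rational(-1, 2))) = Mul(-9, -2) = 18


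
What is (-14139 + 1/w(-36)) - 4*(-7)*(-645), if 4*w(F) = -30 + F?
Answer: -1062569/33 ≈ -32199.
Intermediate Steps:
w(F) = -15/2 + F/4 (w(F) = (-30 + F)/4 = -15/2 + F/4)
(-14139 + 1/w(-36)) - 4*(-7)*(-645) = (-14139 + 1/(-15/2 + (1/4)*(-36))) - 4*(-7)*(-645) = (-14139 + 1/(-15/2 - 9)) + 28*(-645) = (-14139 + 1/(-33/2)) - 18060 = (-14139 - 2/33) - 18060 = -466589/33 - 18060 = -1062569/33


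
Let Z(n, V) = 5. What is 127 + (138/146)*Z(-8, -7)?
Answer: 9616/73 ≈ 131.73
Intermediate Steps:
127 + (138/146)*Z(-8, -7) = 127 + (138/146)*5 = 127 + (138*(1/146))*5 = 127 + (69/73)*5 = 127 + 345/73 = 9616/73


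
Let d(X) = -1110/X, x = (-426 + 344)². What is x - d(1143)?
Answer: 2562214/381 ≈ 6725.0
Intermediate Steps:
x = 6724 (x = (-82)² = 6724)
x - d(1143) = 6724 - (-1110)/1143 = 6724 - 1*(-370/381) = 6724 + 370/381 = 2562214/381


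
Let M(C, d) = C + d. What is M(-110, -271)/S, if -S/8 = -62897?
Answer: -381/503176 ≈ -0.00075719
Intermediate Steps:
S = 503176 (S = -8*(-62897) = 503176)
M(-110, -271)/S = (-110 - 271)/503176 = -381*1/503176 = -381/503176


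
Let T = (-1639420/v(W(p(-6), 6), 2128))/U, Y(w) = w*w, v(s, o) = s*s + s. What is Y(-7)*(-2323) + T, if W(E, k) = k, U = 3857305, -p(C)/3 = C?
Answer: -1844075080129/16200681 ≈ -1.1383e+5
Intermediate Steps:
p(C) = -3*C
v(s, o) = s + s² (v(s, o) = s² + s = s + s²)
Y(w) = w²
T = -163942/16200681 (T = -1639420*1/(6*(1 + 6))/3857305 = -1639420/(6*7)*(1/3857305) = -1639420/42*(1/3857305) = -1639420*1/42*(1/3857305) = -819710/21*1/3857305 = -163942/16200681 ≈ -0.010119)
Y(-7)*(-2323) + T = (-7)²*(-2323) - 163942/16200681 = 49*(-2323) - 163942/16200681 = -113827 - 163942/16200681 = -1844075080129/16200681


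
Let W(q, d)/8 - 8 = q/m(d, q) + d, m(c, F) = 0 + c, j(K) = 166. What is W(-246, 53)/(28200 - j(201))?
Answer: 11948/742901 ≈ 0.016083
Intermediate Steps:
m(c, F) = c
W(q, d) = 64 + 8*d + 8*q/d (W(q, d) = 64 + 8*(q/d + d) = 64 + 8*(d + q/d) = 64 + (8*d + 8*q/d) = 64 + 8*d + 8*q/d)
W(-246, 53)/(28200 - j(201)) = (64 + 8*53 + 8*(-246)/53)/(28200 - 1*166) = (64 + 424 + 8*(-246)*(1/53))/(28200 - 166) = (64 + 424 - 1968/53)/28034 = (23896/53)*(1/28034) = 11948/742901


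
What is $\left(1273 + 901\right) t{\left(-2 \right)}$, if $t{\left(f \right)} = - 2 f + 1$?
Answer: $10870$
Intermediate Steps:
$t{\left(f \right)} = 1 - 2 f$
$\left(1273 + 901\right) t{\left(-2 \right)} = \left(1273 + 901\right) \left(1 - -4\right) = 2174 \left(1 + 4\right) = 2174 \cdot 5 = 10870$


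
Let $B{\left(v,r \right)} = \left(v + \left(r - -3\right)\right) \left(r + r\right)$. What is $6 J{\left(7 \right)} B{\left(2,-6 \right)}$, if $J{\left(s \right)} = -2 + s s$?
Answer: $3384$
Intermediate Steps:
$B{\left(v,r \right)} = 2 r \left(3 + r + v\right)$ ($B{\left(v,r \right)} = \left(v + \left(r + 3\right)\right) 2 r = \left(v + \left(3 + r\right)\right) 2 r = \left(3 + r + v\right) 2 r = 2 r \left(3 + r + v\right)$)
$J{\left(s \right)} = -2 + s^{2}$
$6 J{\left(7 \right)} B{\left(2,-6 \right)} = 6 \left(-2 + 7^{2}\right) 2 \left(-6\right) \left(3 - 6 + 2\right) = 6 \left(-2 + 49\right) 2 \left(-6\right) \left(-1\right) = 6 \cdot 47 \cdot 12 = 282 \cdot 12 = 3384$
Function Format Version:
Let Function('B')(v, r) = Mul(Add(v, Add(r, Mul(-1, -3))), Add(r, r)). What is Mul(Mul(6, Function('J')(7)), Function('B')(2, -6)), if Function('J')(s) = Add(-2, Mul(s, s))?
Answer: 3384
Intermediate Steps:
Function('B')(v, r) = Mul(2, r, Add(3, r, v)) (Function('B')(v, r) = Mul(Add(v, Add(r, 3)), Mul(2, r)) = Mul(Add(v, Add(3, r)), Mul(2, r)) = Mul(Add(3, r, v), Mul(2, r)) = Mul(2, r, Add(3, r, v)))
Function('J')(s) = Add(-2, Pow(s, 2))
Mul(Mul(6, Function('J')(7)), Function('B')(2, -6)) = Mul(Mul(6, Add(-2, Pow(7, 2))), Mul(2, -6, Add(3, -6, 2))) = Mul(Mul(6, Add(-2, 49)), Mul(2, -6, -1)) = Mul(Mul(6, 47), 12) = Mul(282, 12) = 3384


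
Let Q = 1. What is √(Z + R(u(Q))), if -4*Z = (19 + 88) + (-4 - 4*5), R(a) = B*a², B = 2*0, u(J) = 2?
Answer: I*√83/2 ≈ 4.5552*I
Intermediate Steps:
B = 0
R(a) = 0 (R(a) = 0*a² = 0)
Z = -83/4 (Z = -((19 + 88) + (-4 - 4*5))/4 = -(107 + (-4 - 20))/4 = -(107 - 24)/4 = -¼*83 = -83/4 ≈ -20.750)
√(Z + R(u(Q))) = √(-83/4 + 0) = √(-83/4) = I*√83/2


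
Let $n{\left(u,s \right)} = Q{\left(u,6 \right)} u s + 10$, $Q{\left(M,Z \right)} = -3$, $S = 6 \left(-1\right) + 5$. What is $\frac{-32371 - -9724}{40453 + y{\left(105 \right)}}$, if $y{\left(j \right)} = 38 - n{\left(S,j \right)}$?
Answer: $- \frac{22647}{40166} \approx -0.56384$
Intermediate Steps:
$S = -1$ ($S = -6 + 5 = -1$)
$n{\left(u,s \right)} = 10 - 3 s u$ ($n{\left(u,s \right)} = - 3 u s + 10 = - 3 s u + 10 = 10 - 3 s u$)
$y{\left(j \right)} = 28 - 3 j$ ($y{\left(j \right)} = 38 - \left(10 - 3 j \left(-1\right)\right) = 38 - \left(10 + 3 j\right) = 28 - 3 j$)
$\frac{-32371 - -9724}{40453 + y{\left(105 \right)}} = \frac{-32371 - -9724}{40453 + \left(28 - 315\right)} = \frac{-32371 + 9724}{40453 + \left(28 - 315\right)} = - \frac{22647}{40453 - 287} = - \frac{22647}{40166}$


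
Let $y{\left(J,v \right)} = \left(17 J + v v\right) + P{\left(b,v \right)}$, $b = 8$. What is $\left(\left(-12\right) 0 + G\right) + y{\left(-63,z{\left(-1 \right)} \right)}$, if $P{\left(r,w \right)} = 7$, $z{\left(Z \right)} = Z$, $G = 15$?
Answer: $-1048$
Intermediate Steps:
$y{\left(J,v \right)} = 7 + v^{2} + 17 J$ ($y{\left(J,v \right)} = \left(17 J + v v\right) + 7 = \left(17 J + v^{2}\right) + 7 = \left(v^{2} + 17 J\right) + 7 = 7 + v^{2} + 17 J$)
$\left(\left(-12\right) 0 + G\right) + y{\left(-63,z{\left(-1 \right)} \right)} = \left(\left(-12\right) 0 + 15\right) + \left(7 + \left(-1\right)^{2} + 17 \left(-63\right)\right) = \left(0 + 15\right) + \left(7 + 1 - 1071\right) = 15 - 1063 = -1048$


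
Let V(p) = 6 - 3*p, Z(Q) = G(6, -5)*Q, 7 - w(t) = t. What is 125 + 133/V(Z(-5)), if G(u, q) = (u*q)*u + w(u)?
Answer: 17618/141 ≈ 124.95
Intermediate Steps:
w(t) = 7 - t
G(u, q) = 7 - u + q*u**2 (G(u, q) = (u*q)*u + (7 - u) = (q*u)*u + (7 - u) = q*u**2 + (7 - u) = 7 - u + q*u**2)
Z(Q) = -179*Q (Z(Q) = (7 - 1*6 - 5*6**2)*Q = (7 - 6 - 5*36)*Q = (7 - 6 - 180)*Q = -179*Q)
125 + 133/V(Z(-5)) = 125 + 133/(6 - (-537)*(-5)) = 125 + 133/(6 - 3*895) = 125 + 133/(6 - 2685) = 125 + 133/(-2679) = 125 - 1/2679*133 = 125 - 7/141 = 17618/141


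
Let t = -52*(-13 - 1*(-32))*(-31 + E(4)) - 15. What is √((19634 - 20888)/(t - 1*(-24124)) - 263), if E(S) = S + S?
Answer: I*√64100498821/15611 ≈ 16.218*I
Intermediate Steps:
E(S) = 2*S
t = 22709 (t = -52*(-13 - 1*(-32))*(-31 + 2*4) - 15 = -52*(-13 + 32)*(-31 + 8) - 15 = -988*(-23) - 15 = -52*(-437) - 15 = 22724 - 15 = 22709)
√((19634 - 20888)/(t - 1*(-24124)) - 263) = √((19634 - 20888)/(22709 - 1*(-24124)) - 263) = √(-1254/(22709 + 24124) - 263) = √(-1254/46833 - 263) = √(-1254*1/46833 - 263) = √(-418/15611 - 263) = √(-4106111/15611) = I*√64100498821/15611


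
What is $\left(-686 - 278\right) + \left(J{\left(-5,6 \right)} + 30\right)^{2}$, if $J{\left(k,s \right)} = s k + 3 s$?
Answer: $-640$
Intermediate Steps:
$J{\left(k,s \right)} = 3 s + k s$ ($J{\left(k,s \right)} = k s + 3 s = 3 s + k s$)
$\left(-686 - 278\right) + \left(J{\left(-5,6 \right)} + 30\right)^{2} = \left(-686 - 278\right) + \left(6 \left(3 - 5\right) + 30\right)^{2} = -964 + \left(6 \left(-2\right) + 30\right)^{2} = -964 + \left(-12 + 30\right)^{2} = -964 + 18^{2} = -964 + 324 = -640$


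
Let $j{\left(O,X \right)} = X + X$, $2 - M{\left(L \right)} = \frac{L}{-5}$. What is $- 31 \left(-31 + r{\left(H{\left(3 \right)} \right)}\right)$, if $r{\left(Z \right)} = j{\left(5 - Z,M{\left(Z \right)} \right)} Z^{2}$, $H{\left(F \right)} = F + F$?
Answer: $- \frac{30907}{5} \approx -6181.4$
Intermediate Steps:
$M{\left(L \right)} = 2 + \frac{L}{5}$ ($M{\left(L \right)} = 2 - \frac{L}{-5} = 2 - L \left(- \frac{1}{5}\right) = 2 - - \frac{L}{5} = 2 + \frac{L}{5}$)
$H{\left(F \right)} = 2 F$
$j{\left(O,X \right)} = 2 X$
$r{\left(Z \right)} = Z^{2} \left(4 + \frac{2 Z}{5}\right)$ ($r{\left(Z \right)} = 2 \left(2 + \frac{Z}{5}\right) Z^{2} = \left(4 + \frac{2 Z}{5}\right) Z^{2} = Z^{2} \left(4 + \frac{2 Z}{5}\right)$)
$- 31 \left(-31 + r{\left(H{\left(3 \right)} \right)}\right) = - 31 \left(-31 + \frac{2 \left(2 \cdot 3\right)^{2} \left(10 + 2 \cdot 3\right)}{5}\right) = - 31 \left(-31 + \frac{2 \cdot 6^{2} \left(10 + 6\right)}{5}\right) = - 31 \left(-31 + \frac{2}{5} \cdot 36 \cdot 16\right) = - 31 \left(-31 + \frac{1152}{5}\right) = \left(-31\right) \frac{997}{5} = - \frac{30907}{5}$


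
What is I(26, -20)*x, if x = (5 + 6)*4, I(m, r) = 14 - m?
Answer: -528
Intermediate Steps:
x = 44 (x = 11*4 = 44)
I(26, -20)*x = (14 - 1*26)*44 = (14 - 26)*44 = -12*44 = -528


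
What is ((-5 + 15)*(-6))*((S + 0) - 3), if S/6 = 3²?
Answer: -3060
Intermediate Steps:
S = 54 (S = 6*3² = 6*9 = 54)
((-5 + 15)*(-6))*((S + 0) - 3) = ((-5 + 15)*(-6))*((54 + 0) - 3) = (10*(-6))*(54 - 3) = -60*51 = -3060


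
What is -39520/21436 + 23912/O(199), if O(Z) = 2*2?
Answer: 32026222/5359 ≈ 5976.2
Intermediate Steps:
O(Z) = 4
-39520/21436 + 23912/O(199) = -39520/21436 + 23912/4 = -39520*1/21436 + 23912*(¼) = -9880/5359 + 5978 = 32026222/5359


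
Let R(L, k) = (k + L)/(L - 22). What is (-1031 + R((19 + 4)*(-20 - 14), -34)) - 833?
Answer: -124820/67 ≈ -1863.0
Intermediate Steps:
R(L, k) = (L + k)/(-22 + L)
(-1031 + R((19 + 4)*(-20 - 14), -34)) - 833 = (-1031 + ((19 + 4)*(-20 - 14) - 34)/(-22 + (19 + 4)*(-20 - 14))) - 833 = (-1031 + (23*(-34) - 34)/(-22 + 23*(-34))) - 833 = (-1031 + (-782 - 34)/(-22 - 782)) - 833 = (-1031 - 816/(-804)) - 833 = (-1031 - 1/804*(-816)) - 833 = (-1031 + 68/67) - 833 = -69009/67 - 833 = -124820/67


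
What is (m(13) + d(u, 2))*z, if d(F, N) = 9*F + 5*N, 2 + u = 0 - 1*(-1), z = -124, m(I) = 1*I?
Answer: -1736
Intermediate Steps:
m(I) = I
u = -1 (u = -2 + (0 - 1*(-1)) = -2 + (0 + 1) = -2 + 1 = -1)
d(F, N) = 5*N + 9*F
(m(13) + d(u, 2))*z = (13 + (5*2 + 9*(-1)))*(-124) = (13 + (10 - 9))*(-124) = (13 + 1)*(-124) = 14*(-124) = -1736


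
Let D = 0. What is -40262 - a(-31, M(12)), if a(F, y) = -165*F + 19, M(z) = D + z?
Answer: -45396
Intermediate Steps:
M(z) = z (M(z) = 0 + z = z)
a(F, y) = 19 - 165*F
-40262 - a(-31, M(12)) = -40262 - (19 - 165*(-31)) = -40262 - (19 + 5115) = -40262 - 1*5134 = -40262 - 5134 = -45396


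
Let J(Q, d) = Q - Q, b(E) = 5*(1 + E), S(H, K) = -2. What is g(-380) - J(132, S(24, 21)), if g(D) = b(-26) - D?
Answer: 255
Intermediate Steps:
b(E) = 5 + 5*E
J(Q, d) = 0
g(D) = -125 - D (g(D) = (5 + 5*(-26)) - D = (5 - 130) - D = -125 - D)
g(-380) - J(132, S(24, 21)) = (-125 - 1*(-380)) - 1*0 = (-125 + 380) + 0 = 255 + 0 = 255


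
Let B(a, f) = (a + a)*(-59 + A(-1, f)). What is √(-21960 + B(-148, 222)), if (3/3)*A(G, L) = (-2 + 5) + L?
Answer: 2*I*√17774 ≈ 266.64*I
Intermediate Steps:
A(G, L) = 3 + L (A(G, L) = (-2 + 5) + L = 3 + L)
B(a, f) = 2*a*(-56 + f) (B(a, f) = (a + a)*(-59 + (3 + f)) = (2*a)*(-56 + f) = 2*a*(-56 + f))
√(-21960 + B(-148, 222)) = √(-21960 + 2*(-148)*(-56 + 222)) = √(-21960 + 2*(-148)*166) = √(-21960 - 49136) = √(-71096) = 2*I*√17774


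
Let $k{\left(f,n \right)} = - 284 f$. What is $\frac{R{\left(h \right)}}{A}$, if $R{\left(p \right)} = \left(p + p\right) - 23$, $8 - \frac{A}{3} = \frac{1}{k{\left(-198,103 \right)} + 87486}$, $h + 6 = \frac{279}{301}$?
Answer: $- \frac{477958162}{346072643} \approx -1.3811$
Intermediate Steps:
$h = - \frac{1527}{301}$ ($h = -6 + \frac{279}{301} = - \frac{1527}{301} \approx -5.0731$)
$A = \frac{1149743}{47906}$ ($A = 24 - \frac{3}{\left(-284\right) \left(-198\right) + 87486} = 24 - \frac{3}{56232 + 87486} = 24 - \frac{3}{143718} = 24 - \frac{1}{47906} = \frac{1149743}{47906} \approx 24.0$)
$R{\left(p \right)} = -23 + 2 p$ ($R{\left(p \right)} = 2 p - 23 = -23 + 2 p$)
$\frac{R{\left(h \right)}}{A} = \frac{-23 + 2 \left(- \frac{1527}{301}\right)}{\frac{1149743}{47906}} = \left(-23 - \frac{3054}{301}\right) \frac{47906}{1149743} = \left(- \frac{9977}{301}\right) \frac{47906}{1149743} = - \frac{477958162}{346072643}$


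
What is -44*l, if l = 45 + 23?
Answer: -2992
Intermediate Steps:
l = 68
-44*l = -44*68 = -2992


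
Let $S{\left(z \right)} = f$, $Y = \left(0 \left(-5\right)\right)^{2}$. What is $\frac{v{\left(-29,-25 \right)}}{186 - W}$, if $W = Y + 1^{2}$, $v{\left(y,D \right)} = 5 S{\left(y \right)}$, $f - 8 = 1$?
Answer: $\frac{9}{37} \approx 0.24324$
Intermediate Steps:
$f = 9$ ($f = 8 + 1 = 9$)
$Y = 0$ ($Y = 0^{2} = 0$)
$S{\left(z \right)} = 9$
$v{\left(y,D \right)} = 45$ ($v{\left(y,D \right)} = 5 \cdot 9 = 45$)
$W = 1$ ($W = 0 + 1^{2} = 0 + 1 = 1$)
$\frac{v{\left(-29,-25 \right)}}{186 - W} = \frac{45}{186 - 1} = \frac{45}{185} = 45 \cdot \frac{1}{185} = \frac{9}{37}$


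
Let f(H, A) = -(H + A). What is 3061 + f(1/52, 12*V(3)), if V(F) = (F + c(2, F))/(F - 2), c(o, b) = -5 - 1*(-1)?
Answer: 159795/52 ≈ 3073.0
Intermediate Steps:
c(o, b) = -4 (c(o, b) = -5 + 1 = -4)
V(F) = (-4 + F)/(-2 + F) (V(F) = (F - 4)/(F - 2) = (-4 + F)/(-2 + F))
f(H, A) = -A - H (f(H, A) = -(A + H) = -A - H)
3061 + f(1/52, 12*V(3)) = 3061 + (-12*(-4 + 3)/(-2 + 3) - 1/52) = 3061 + (-12*-1/1 - 1*1/52) = 3061 + (-12*1*(-1) - 1/52) = 3061 + (-12*(-1) - 1/52) = 3061 + (-1*(-12) - 1/52) = 3061 + (12 - 1/52) = 3061 + 623/52 = 159795/52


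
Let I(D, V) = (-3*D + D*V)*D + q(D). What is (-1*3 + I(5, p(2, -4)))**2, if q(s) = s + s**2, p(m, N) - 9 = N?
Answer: 5929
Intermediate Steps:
p(m, N) = 9 + N
I(D, V) = D*(1 + D) + D*(-3*D + D*V) (I(D, V) = (-3*D + D*V)*D + D*(1 + D) = D*(-3*D + D*V) + D*(1 + D) = D*(1 + D) + D*(-3*D + D*V))
(-1*3 + I(5, p(2, -4)))**2 = (-1*3 + 5*(1 - 2*5 + 5*(9 - 4)))**2 = (-3 + 5*(1 - 10 + 5*5))**2 = (-3 + 5*(1 - 10 + 25))**2 = (-3 + 5*16)**2 = (-3 + 80)**2 = 77**2 = 5929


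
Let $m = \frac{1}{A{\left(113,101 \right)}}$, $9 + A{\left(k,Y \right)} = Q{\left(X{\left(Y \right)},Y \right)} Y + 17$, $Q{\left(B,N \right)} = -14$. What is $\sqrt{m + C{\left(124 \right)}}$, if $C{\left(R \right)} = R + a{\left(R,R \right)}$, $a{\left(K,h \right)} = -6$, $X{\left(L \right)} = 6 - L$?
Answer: $\frac{\sqrt{233265242}}{1406} \approx 10.863$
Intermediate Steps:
$A{\left(k,Y \right)} = 8 - 14 Y$ ($A{\left(k,Y \right)} = -9 - \left(-17 + 14 Y\right) = 8 - 14 Y$)
$C{\left(R \right)} = -6 + R$ ($C{\left(R \right)} = R - 6 = -6 + R$)
$m = - \frac{1}{1406}$ ($m = \frac{1}{8 - 1414} = \frac{1}{-1406} = - \frac{1}{1406} \approx -0.00071124$)
$\sqrt{m + C{\left(124 \right)}} = \sqrt{- \frac{1}{1406} + \left(-6 + 124\right)} = \sqrt{- \frac{1}{1406} + 118} = \sqrt{\frac{165907}{1406}} = \frac{\sqrt{233265242}}{1406}$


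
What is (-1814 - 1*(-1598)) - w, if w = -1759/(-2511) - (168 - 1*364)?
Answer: -1036291/2511 ≈ -412.70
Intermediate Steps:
w = 493915/2511 (w = -1759*(-1/2511) - (168 - 364) = 1759/2511 - 1*(-196) = 1759/2511 + 196 = 493915/2511 ≈ 196.70)
(-1814 - 1*(-1598)) - w = (-1814 - 1*(-1598)) - 1*493915/2511 = (-1814 + 1598) - 493915/2511 = -216 - 493915/2511 = -1036291/2511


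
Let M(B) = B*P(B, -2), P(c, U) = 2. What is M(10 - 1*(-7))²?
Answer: 1156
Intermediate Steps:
M(B) = 2*B (M(B) = B*2 = 2*B)
M(10 - 1*(-7))² = (2*(10 - 1*(-7)))² = (2*(10 + 7))² = (2*17)² = 34² = 1156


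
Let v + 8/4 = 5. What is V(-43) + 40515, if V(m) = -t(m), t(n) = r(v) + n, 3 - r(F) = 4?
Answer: 40559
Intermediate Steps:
v = 3 (v = -2 + 5 = 3)
r(F) = -1 (r(F) = 3 - 1*4 = 3 - 4 = -1)
t(n) = -1 + n
V(m) = 1 - m (V(m) = -(-1 + m) = 1 - m)
V(-43) + 40515 = (1 - 1*(-43)) + 40515 = (1 + 43) + 40515 = 44 + 40515 = 40559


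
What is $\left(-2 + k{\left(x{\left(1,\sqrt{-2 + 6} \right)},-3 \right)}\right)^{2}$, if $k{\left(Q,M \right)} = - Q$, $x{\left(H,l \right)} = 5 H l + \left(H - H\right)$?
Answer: $144$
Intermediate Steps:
$x{\left(H,l \right)} = 5 H l$ ($x{\left(H,l \right)} = 5 H l + 0 = 5 H l$)
$\left(-2 + k{\left(x{\left(1,\sqrt{-2 + 6} \right)},-3 \right)}\right)^{2} = \left(-2 - 5 \cdot 1 \sqrt{-2 + 6}\right)^{2} = \left(-2 - 5 \cdot 1 \sqrt{4}\right)^{2} = \left(-2 - 5 \cdot 1 \cdot 2\right)^{2} = \left(-2 - 10\right)^{2} = \left(-12\right)^{2} = 144$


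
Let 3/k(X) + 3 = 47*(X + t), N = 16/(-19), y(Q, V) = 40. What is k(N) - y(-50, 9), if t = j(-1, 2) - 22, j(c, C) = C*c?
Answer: -889697/22241 ≈ -40.003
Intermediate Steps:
N = -16/19 (N = 16*(-1/19) = -16/19 ≈ -0.84210)
t = -24 (t = 2*(-1) - 22 = -2 - 22 = -24)
k(X) = 3/(-1131 + 47*X) (k(X) = 3/(-3 + 47*(X - 24)) = 3/(-3 + 47*(-24 + X)) = 3/(-3 + (-1128 + 47*X)) = 3/(-1131 + 47*X))
k(N) - y(-50, 9) = 3/(-1131 + 47*(-16/19)) - 1*40 = 3/(-1131 - 752/19) - 40 = 3/(-22241/19) - 40 = 3*(-19/22241) - 40 = -57/22241 - 40 = -889697/22241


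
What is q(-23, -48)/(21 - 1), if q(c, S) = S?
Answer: -12/5 ≈ -2.4000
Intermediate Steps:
q(-23, -48)/(21 - 1) = -48/(21 - 1) = -48/20 = -48*1/20 = -12/5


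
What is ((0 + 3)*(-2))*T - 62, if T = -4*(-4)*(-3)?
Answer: 226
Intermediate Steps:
T = -48 (T = 16*(-3) = -48)
((0 + 3)*(-2))*T - 62 = ((0 + 3)*(-2))*(-48) - 62 = (3*(-2))*(-48) - 62 = -6*(-48) - 62 = 288 - 62 = 226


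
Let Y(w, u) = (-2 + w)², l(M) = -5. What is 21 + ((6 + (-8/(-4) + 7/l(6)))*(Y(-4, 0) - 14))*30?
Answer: 4377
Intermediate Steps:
21 + ((6 + (-8/(-4) + 7/l(6)))*(Y(-4, 0) - 14))*30 = 21 + ((6 + (-8/(-4) + 7/(-5)))*((-2 - 4)² - 14))*30 = 21 + ((6 + (-8*(-¼) + 7*(-⅕)))*((-6)² - 14))*30 = 21 + ((6 + (2 - 7/5))*(36 - 14))*30 = 21 + ((6 + ⅗)*22)*30 = 21 + ((33/5)*22)*30 = 21 + (726/5)*30 = 21 + 4356 = 4377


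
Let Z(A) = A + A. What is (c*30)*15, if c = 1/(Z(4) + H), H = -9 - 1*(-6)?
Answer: 90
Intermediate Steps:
Z(A) = 2*A
H = -3 (H = -9 + 6 = -3)
c = ⅕ (c = 1/(2*4 - 3) = 1/(8 - 3) = 1/5 = ⅕ ≈ 0.20000)
(c*30)*15 = ((⅕)*30)*15 = 6*15 = 90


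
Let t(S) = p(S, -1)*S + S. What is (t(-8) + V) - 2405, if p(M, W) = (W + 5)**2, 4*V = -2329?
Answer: -12493/4 ≈ -3123.3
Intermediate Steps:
V = -2329/4 (V = (1/4)*(-2329) = -2329/4 ≈ -582.25)
p(M, W) = (5 + W)**2
t(S) = 17*S (t(S) = (5 - 1)**2*S + S = 4**2*S + S = 16*S + S = 17*S)
(t(-8) + V) - 2405 = (17*(-8) - 2329/4) - 2405 = (-136 - 2329/4) - 2405 = -2873/4 - 2405 = -12493/4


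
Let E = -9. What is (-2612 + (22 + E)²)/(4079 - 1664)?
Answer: -349/345 ≈ -1.0116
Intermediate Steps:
(-2612 + (22 + E)²)/(4079 - 1664) = (-2612 + (22 - 9)²)/(4079 - 1664) = (-2612 + 13²)/2415 = (-2612 + 169)*(1/2415) = -2443*1/2415 = -349/345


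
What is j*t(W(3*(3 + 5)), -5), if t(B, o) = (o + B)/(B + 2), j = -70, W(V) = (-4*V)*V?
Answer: -80815/1151 ≈ -70.213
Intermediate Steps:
W(V) = -4*V**2
t(B, o) = (B + o)/(2 + B)
j*t(W(3*(3 + 5)), -5) = -70*(-4*9*(3 + 5)**2 - 5)/(2 - 4*9*(3 + 5)**2) = -70*(-4*(3*8)**2 - 5)/(2 - 4*(3*8)**2) = -70*(-4*24**2 - 5)/(2 - 4*24**2) = -70*(-4*576 - 5)/(2 - 4*576) = -70*(-2304 - 5)/(2 - 2304) = -70*(-2309)/(-2302) = -(-35)*(-2309)/1151 = -70*2309/2302 = -80815/1151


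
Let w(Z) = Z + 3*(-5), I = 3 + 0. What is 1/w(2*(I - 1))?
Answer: -1/11 ≈ -0.090909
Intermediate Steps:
I = 3
w(Z) = -15 + Z (w(Z) = Z - 15 = -15 + Z)
1/w(2*(I - 1)) = 1/(-15 + 2*(3 - 1)) = 1/(-15 + 2*2) = 1/(-15 + 4) = 1/(-11) = -1/11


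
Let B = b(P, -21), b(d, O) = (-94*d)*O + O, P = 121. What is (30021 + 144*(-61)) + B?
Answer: 260070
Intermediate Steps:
b(d, O) = O - 94*O*d (b(d, O) = -94*O*d + O = O - 94*O*d)
B = 238833 (B = -21*(1 - 94*121) = -21*(1 - 11374) = -21*(-11373) = 238833)
(30021 + 144*(-61)) + B = (30021 + 144*(-61)) + 238833 = (30021 - 8784) + 238833 = 21237 + 238833 = 260070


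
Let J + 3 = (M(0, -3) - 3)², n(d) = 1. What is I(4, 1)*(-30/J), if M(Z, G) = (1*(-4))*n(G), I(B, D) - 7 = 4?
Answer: -165/23 ≈ -7.1739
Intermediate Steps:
I(B, D) = 11 (I(B, D) = 7 + 4 = 11)
M(Z, G) = -4 (M(Z, G) = (1*(-4))*1 = -4*1 = -4)
J = 46 (J = -3 + (-4 - 3)² = -3 + (-7)² = -3 + 49 = 46)
I(4, 1)*(-30/J) = 11*(-30/46) = 11*(-30*1/46) = 11*(-15/23) = -165/23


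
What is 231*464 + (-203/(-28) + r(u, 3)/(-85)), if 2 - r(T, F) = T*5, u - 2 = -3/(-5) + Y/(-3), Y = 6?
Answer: 36445029/340 ≈ 1.0719e+5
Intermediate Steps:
u = 3/5 (u = 2 + (-3/(-5) + 6/(-3)) = 2 + (-3*(-1/5) + 6*(-1/3)) = 2 + (3/5 - 2) = 2 - 7/5 = 3/5 ≈ 0.60000)
r(T, F) = 2 - 5*T (r(T, F) = 2 - T*5 = 2 - 5*T)
231*464 + (-203/(-28) + r(u, 3)/(-85)) = 231*464 + (-203/(-28) + (2 - 5*3/5)/(-85)) = 107184 + (-203*(-1/28) + (2 - 3)*(-1/85)) = 107184 + (29/4 - 1*(-1/85)) = 107184 + (29/4 + 1/85) = 107184 + 2469/340 = 36445029/340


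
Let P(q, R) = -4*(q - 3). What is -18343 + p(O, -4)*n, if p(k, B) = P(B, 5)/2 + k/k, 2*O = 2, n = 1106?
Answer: -1753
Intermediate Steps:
P(q, R) = 12 - 4*q (P(q, R) = -4*(-3 + q) = 12 - 4*q)
O = 1 (O = (½)*2 = 1)
p(k, B) = 7 - 2*B (p(k, B) = (12 - 4*B)/2 + k/k = (12 - 4*B)*(½) + 1 = (6 - 2*B) + 1 = 7 - 2*B)
-18343 + p(O, -4)*n = -18343 + (7 - 2*(-4))*1106 = -18343 + (7 + 8)*1106 = -18343 + 15*1106 = -18343 + 16590 = -1753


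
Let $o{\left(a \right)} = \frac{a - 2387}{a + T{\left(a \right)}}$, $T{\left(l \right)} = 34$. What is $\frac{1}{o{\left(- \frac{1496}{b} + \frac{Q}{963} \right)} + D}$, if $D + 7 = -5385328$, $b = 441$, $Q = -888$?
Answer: $- \frac{1400774}{7543750088243} \approx -1.8569 \cdot 10^{-7}$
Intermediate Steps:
$D = -5385335$ ($D = -7 - 5385328 = -5385335$)
$o{\left(a \right)} = \frac{-2387 + a}{34 + a}$ ($o{\left(a \right)} = \frac{a - 2387}{a + 34} = \frac{-2387 + a}{34 + a}$)
$\frac{1}{o{\left(- \frac{1496}{b} + \frac{Q}{963} \right)} + D} = \frac{1}{\frac{-2387 - \left(\frac{296}{321} + \frac{1496}{441}\right)}{34 - \left(\frac{296}{321} + \frac{1496}{441}\right)} - 5385335} = \frac{1}{\frac{-2387 - \frac{203584}{47187}}{34 - \frac{203584}{47187}} - 5385335} = \frac{1}{\frac{1}{\frac{1400774}{47187}} \left(- \frac{112838953}{47187}\right) - 5385335} = \frac{1}{\frac{47187}{1400774} \left(- \frac{112838953}{47187}\right) - 5385335} = \frac{1}{- \frac{112838953}{1400774} - 5385335} = \frac{1}{- \frac{7543750088243}{1400774}} = - \frac{1400774}{7543750088243}$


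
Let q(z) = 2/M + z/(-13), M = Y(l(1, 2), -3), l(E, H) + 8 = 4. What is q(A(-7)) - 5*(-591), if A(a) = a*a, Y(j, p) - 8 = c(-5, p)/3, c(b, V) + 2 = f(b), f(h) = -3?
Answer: 729032/247 ≈ 2951.5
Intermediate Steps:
l(E, H) = -4 (l(E, H) = -8 + 4 = -4)
c(b, V) = -5 (c(b, V) = -2 - 3 = -5)
Y(j, p) = 19/3 (Y(j, p) = 8 - 5/3 = 19/3)
M = 19/3 ≈ 6.3333
A(a) = a**2
q(z) = 6/19 - z/13 (q(z) = 2/(19/3) + z/(-13) = 2*(3/19) + z*(-1/13) = 6/19 - z/13)
q(A(-7)) - 5*(-591) = (6/19 - 1/13*(-7)**2) - 5*(-591) = (6/19 - 1/13*49) + 2955 = (6/19 - 49/13) + 2955 = -853/247 + 2955 = 729032/247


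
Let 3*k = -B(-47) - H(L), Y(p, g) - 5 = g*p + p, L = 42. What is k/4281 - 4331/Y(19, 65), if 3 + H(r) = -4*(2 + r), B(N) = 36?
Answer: -55442996/16169337 ≈ -3.4289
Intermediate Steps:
H(r) = -11 - 4*r (H(r) = -3 - 4*(2 + r) = -3 + (-8 - 4*r) = -11 - 4*r)
Y(p, g) = 5 + p + g*p (Y(p, g) = 5 + (g*p + p) = 5 + (p + g*p) = 5 + p + g*p)
k = 143/3 (k = (-1*36 - (-11 - 4*42))/3 = (-36 - (-11 - 168))/3 = (-36 - 1*(-179))/3 = (-36 + 179)/3 = (1/3)*143 = 143/3 ≈ 47.667)
k/4281 - 4331/Y(19, 65) = (143/3)/4281 - 4331/(5 + 19 + 65*19) = (143/3)*(1/4281) - 4331/(5 + 19 + 1235) = 143/12843 - 4331/1259 = -55442996/16169337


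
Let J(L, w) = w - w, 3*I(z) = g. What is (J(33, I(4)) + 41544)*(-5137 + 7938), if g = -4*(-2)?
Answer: 116364744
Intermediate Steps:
g = 8
I(z) = 8/3 (I(z) = (1/3)*8 = 8/3)
J(L, w) = 0
(J(33, I(4)) + 41544)*(-5137 + 7938) = (0 + 41544)*(-5137 + 7938) = 41544*2801 = 116364744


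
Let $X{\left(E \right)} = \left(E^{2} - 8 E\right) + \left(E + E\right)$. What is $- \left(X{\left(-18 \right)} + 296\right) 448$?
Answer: $-326144$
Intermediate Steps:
$X{\left(E \right)} = E^{2} - 6 E$ ($X{\left(E \right)} = \left(E^{2} - 8 E\right) + 2 E = E^{2} - 6 E$)
$- \left(X{\left(-18 \right)} + 296\right) 448 = - \left(- 18 \left(-6 - 18\right) + 296\right) 448 = - \left(\left(-18\right) \left(-24\right) + 296\right) 448 = - \left(432 + 296\right) 448 = - 728 \cdot 448 = \left(-1\right) 326144 = -326144$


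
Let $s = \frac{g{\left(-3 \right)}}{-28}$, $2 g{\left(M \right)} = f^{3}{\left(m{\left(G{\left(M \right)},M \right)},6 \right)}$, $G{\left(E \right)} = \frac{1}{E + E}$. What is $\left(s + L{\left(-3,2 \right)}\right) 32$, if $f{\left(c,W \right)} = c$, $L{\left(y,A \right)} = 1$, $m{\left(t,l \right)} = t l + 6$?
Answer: $- \frac{1749}{14} \approx -124.93$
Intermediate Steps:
$G{\left(E \right)} = \frac{1}{2 E}$
$m{\left(t,l \right)} = 6 + l t$ ($m{\left(t,l \right)} = l t + 6 = 6 + l t$)
$g{\left(M \right)} = \frac{2197}{16}$ ($g{\left(M \right)} = \frac{\left(6 + M \frac{1}{2 M}\right)^{3}}{2} = \frac{\left(6 + \frac{1}{2}\right)^{3}}{2} = \frac{\left(\frac{13}{2}\right)^{3}}{2} = \frac{1}{2} \cdot \frac{2197}{8} = \frac{2197}{16}$)
$s = - \frac{2197}{448}$ ($s = \frac{2197}{16 \left(-28\right)} = \frac{2197}{16} \left(- \frac{1}{28}\right) = - \frac{2197}{448} \approx -4.904$)
$\left(s + L{\left(-3,2 \right)}\right) 32 = \left(- \frac{2197}{448} + 1\right) 32 = \left(- \frac{1749}{448}\right) 32 = - \frac{1749}{14}$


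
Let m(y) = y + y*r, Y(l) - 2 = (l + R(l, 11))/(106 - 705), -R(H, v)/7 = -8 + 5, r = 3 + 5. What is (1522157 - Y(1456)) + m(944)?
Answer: 916861426/599 ≈ 1.5307e+6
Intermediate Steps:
r = 8
R(H, v) = 21 (R(H, v) = -7*(-8 + 5) = -7*(-3) = 21)
Y(l) = 1177/599 - l/599 (Y(l) = 2 + (l + 21)/(106 - 705) = 2 + (21 + l)/(-599) = 2 + (21 + l)*(-1/599) = 2 + (-21/599 - l/599) = 1177/599 - l/599)
m(y) = 9*y (m(y) = y + y*8 = y + 8*y = 9*y)
(1522157 - Y(1456)) + m(944) = (1522157 - (1177/599 - 1/599*1456)) + 9*944 = (1522157 - (1177/599 - 1456/599)) + 8496 = (1522157 - 1*(-279/599)) + 8496 = (1522157 + 279/599) + 8496 = 911772322/599 + 8496 = 916861426/599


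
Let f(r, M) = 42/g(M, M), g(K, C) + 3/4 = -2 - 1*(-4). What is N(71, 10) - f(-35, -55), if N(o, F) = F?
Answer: -118/5 ≈ -23.600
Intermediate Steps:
g(K, C) = 5/4 (g(K, C) = -3/4 + (-2 - 1*(-4)) = -3/4 + (-2 + 4) = -3/4 + 2 = 5/4)
f(r, M) = 168/5 (f(r, M) = 42/(5/4) = 42*(4/5) = 168/5)
N(71, 10) - f(-35, -55) = 10 - 1*168/5 = 10 - 168/5 = -118/5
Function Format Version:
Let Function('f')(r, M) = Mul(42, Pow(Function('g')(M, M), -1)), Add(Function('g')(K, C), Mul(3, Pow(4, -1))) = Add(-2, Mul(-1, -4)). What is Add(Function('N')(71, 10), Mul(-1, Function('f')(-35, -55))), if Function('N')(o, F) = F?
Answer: Rational(-118, 5) ≈ -23.600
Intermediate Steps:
Function('g')(K, C) = Rational(5, 4) (Function('g')(K, C) = Add(Rational(-3, 4), Add(-2, Mul(-1, -4))) = Add(Rational(-3, 4), Add(-2, 4)) = Add(Rational(-3, 4), 2) = Rational(5, 4))
Function('f')(r, M) = Rational(168, 5) (Function('f')(r, M) = Mul(42, Pow(Rational(5, 4), -1)) = Mul(42, Rational(4, 5)) = Rational(168, 5))
Add(Function('N')(71, 10), Mul(-1, Function('f')(-35, -55))) = Add(10, Mul(-1, Rational(168, 5))) = Add(10, Rational(-168, 5)) = Rational(-118, 5)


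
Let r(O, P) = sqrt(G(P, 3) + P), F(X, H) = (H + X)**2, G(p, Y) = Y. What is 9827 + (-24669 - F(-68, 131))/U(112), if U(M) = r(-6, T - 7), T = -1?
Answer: 9827 + 28638*I*sqrt(5)/5 ≈ 9827.0 + 12807.0*I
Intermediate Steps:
r(O, P) = sqrt(3 + P)
U(M) = I*sqrt(5) (U(M) = sqrt(3 + (-1 - 7)) = sqrt(3 - 8) = sqrt(-5) = I*sqrt(5))
9827 + (-24669 - F(-68, 131))/U(112) = 9827 + (-24669 - (131 - 68)**2)/((I*sqrt(5))) = 9827 + (-24669 - 1*63**2)*(-I*sqrt(5)/5) = 9827 + (-24669 - 1*3969)*(-I*sqrt(5)/5) = 9827 + (-24669 - 3969)*(-I*sqrt(5)/5) = 9827 - (-28638)*I*sqrt(5)/5 = 9827 + 28638*I*sqrt(5)/5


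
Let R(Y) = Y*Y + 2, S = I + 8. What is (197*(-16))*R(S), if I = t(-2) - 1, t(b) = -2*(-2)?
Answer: -387696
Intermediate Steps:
t(b) = 4
I = 3 (I = 4 - 1 = 3)
S = 11 (S = 3 + 8 = 11)
R(Y) = 2 + Y**2 (R(Y) = Y**2 + 2 = 2 + Y**2)
(197*(-16))*R(S) = (197*(-16))*(2 + 11**2) = -3152*(2 + 121) = -3152*123 = -387696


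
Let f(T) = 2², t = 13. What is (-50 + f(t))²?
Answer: 2116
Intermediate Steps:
f(T) = 4
(-50 + f(t))² = (-50 + 4)² = (-46)² = 2116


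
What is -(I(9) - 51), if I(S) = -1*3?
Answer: 54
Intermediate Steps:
I(S) = -3
-(I(9) - 51) = -(-3 - 51) = -1*(-54) = 54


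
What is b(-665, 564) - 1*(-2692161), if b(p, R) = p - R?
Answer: 2690932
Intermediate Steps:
b(-665, 564) - 1*(-2692161) = (-665 - 1*564) - 1*(-2692161) = (-665 - 564) + 2692161 = -1229 + 2692161 = 2690932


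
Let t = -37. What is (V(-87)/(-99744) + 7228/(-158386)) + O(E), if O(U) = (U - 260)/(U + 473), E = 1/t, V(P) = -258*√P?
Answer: -825160853/1385877500 + 43*I*√87/16624 ≈ -0.59541 + 0.024126*I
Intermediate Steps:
E = -1/37 (E = 1/(-37) = -1/37 ≈ -0.027027)
O(U) = (-260 + U)/(473 + U)
(V(-87)/(-99744) + 7228/(-158386)) + O(E) = (-258*I*√87/(-99744) + 7228/(-158386)) + (-260 - 1/37)/(473 - 1/37) = (-258*I*√87*(-1/99744) + 7228*(-1/158386)) - 9621/37/(17500/37) = (-258*I*√87*(-1/99744) - 3614/79193) + (37/17500)*(-9621/37) = (43*I*√87/16624 - 3614/79193) - 9621/17500 = (-3614/79193 + 43*I*√87/16624) - 9621/17500 = -825160853/1385877500 + 43*I*√87/16624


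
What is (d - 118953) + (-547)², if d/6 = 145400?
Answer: 1052656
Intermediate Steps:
d = 872400 (d = 6*145400 = 872400)
(d - 118953) + (-547)² = (872400 - 118953) + (-547)² = 753447 + 299209 = 1052656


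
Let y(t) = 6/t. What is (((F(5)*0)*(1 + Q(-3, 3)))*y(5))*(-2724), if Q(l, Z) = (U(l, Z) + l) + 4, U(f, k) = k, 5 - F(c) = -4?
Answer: 0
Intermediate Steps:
F(c) = 9 (F(c) = 5 - 1*(-4) = 5 + 4 = 9)
Q(l, Z) = 4 + Z + l (Q(l, Z) = (Z + l) + 4 = 4 + Z + l)
(((F(5)*0)*(1 + Q(-3, 3)))*y(5))*(-2724) = (((9*0)*(1 + (4 + 3 - 3)))*(6/5))*(-2724) = ((0*(1 + 4))*(6*(⅕)))*(-2724) = ((0*5)*(6/5))*(-2724) = (0*(6/5))*(-2724) = 0*(-2724) = 0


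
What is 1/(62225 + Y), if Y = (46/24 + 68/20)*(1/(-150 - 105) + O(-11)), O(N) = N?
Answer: 7650/475573693 ≈ 1.6086e-5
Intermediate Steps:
Y = -447557/7650 (Y = (46/24 + 68/20)*(1/(-150 - 105) - 11) = (46*(1/24) + 68*(1/20))*(1/(-255) - 11) = (23/12 + 17/5)*(-1/255 - 11) = (319/60)*(-2806/255) = -447557/7650 ≈ -58.504)
1/(62225 + Y) = 1/(62225 - 447557/7650) = 1/(475573693/7650) = 7650/475573693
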